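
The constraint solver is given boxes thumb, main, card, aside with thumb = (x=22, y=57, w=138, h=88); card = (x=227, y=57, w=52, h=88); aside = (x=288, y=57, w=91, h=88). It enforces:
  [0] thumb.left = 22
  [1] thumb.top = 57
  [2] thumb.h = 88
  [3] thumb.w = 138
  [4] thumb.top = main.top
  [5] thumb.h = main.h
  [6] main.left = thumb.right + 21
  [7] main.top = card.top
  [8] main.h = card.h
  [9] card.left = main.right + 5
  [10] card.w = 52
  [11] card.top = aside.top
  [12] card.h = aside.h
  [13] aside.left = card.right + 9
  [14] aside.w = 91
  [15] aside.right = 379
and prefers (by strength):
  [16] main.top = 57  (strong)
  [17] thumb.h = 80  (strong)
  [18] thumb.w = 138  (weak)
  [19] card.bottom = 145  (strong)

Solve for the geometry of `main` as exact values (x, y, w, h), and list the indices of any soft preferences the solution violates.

main = (x=181, y=57, w=41, h=88)
violated soft preferences: 17

1. main.y = 57  [thumb.top = main.top]
2. main.h = 88  [thumb.h = main.h]
3. main.x = 181  [main.left = thumb.right + 21]
4. main.w = 41  [card.left = main.right + 5]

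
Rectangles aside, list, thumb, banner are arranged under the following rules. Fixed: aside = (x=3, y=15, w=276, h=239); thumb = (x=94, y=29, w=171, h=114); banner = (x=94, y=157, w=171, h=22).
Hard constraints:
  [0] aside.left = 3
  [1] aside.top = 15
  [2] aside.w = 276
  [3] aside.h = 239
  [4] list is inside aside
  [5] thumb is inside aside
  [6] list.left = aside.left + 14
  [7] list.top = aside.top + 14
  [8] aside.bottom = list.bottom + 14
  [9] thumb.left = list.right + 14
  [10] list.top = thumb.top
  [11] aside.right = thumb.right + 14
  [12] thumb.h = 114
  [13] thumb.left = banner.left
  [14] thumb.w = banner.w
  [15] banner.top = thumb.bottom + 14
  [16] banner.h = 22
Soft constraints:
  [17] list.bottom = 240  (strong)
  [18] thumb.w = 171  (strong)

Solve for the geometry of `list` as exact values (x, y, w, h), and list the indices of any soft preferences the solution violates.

list = (x=17, y=29, w=63, h=211)
violated soft preferences: none

1. list.x = 17  [list.left = aside.left + 14]
2. list.y = 29  [list.top = aside.top + 14]
3. list.h = 211  [aside.bottom = list.bottom + 14]
4. list.w = 63  [thumb.left = list.right + 14]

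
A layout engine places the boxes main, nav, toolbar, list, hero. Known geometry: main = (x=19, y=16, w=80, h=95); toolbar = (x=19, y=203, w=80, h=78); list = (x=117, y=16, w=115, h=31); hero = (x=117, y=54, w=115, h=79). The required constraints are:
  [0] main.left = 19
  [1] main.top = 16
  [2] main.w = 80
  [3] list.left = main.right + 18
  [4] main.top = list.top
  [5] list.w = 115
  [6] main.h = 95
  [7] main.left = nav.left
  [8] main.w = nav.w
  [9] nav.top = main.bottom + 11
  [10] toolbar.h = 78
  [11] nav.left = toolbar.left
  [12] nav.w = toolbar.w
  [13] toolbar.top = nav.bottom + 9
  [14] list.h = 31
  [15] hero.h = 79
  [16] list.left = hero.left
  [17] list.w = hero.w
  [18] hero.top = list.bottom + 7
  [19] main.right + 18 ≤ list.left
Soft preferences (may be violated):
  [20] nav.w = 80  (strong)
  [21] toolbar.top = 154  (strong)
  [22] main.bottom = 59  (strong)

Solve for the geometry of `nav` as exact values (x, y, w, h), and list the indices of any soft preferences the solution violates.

nav = (x=19, y=122, w=80, h=72)
violated soft preferences: 21, 22

1. nav.x = 19  [main.left = nav.left]
2. nav.w = 80  [main.w = nav.w]
3. nav.y = 122  [nav.top = main.bottom + 11]
4. nav.h = 72  [toolbar.top = nav.bottom + 9]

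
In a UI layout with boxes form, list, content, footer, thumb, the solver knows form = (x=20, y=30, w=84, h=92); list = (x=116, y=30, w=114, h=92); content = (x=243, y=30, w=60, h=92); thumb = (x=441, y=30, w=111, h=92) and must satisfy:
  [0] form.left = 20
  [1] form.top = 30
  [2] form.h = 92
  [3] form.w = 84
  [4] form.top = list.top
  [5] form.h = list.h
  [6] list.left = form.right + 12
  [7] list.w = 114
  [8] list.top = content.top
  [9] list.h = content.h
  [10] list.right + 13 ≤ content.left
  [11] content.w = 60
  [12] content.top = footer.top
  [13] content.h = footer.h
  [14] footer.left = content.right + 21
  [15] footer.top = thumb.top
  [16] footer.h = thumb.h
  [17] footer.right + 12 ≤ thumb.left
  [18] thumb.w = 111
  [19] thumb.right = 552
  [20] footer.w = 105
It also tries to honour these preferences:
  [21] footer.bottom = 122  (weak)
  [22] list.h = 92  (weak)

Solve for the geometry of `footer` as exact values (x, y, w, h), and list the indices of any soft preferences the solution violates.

footer = (x=324, y=30, w=105, h=92)
violated soft preferences: none

1. footer.y = 30  [content.top = footer.top]
2. footer.h = 92  [content.h = footer.h]
3. footer.x = 324  [footer.left = content.right + 21]
4. footer.w = 105  [footer.w = 105]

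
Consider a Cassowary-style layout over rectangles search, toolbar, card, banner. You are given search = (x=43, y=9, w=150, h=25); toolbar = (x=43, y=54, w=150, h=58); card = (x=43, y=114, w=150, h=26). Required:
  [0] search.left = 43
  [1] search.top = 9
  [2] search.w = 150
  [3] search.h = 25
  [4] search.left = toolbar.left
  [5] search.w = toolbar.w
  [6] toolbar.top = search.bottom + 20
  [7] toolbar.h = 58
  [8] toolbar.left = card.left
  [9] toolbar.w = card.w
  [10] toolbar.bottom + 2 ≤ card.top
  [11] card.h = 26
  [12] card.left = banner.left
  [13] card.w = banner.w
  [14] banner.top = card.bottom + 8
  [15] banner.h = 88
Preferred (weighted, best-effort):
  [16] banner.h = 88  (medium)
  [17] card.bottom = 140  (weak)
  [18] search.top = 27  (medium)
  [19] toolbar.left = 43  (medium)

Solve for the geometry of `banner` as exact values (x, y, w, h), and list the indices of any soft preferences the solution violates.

banner = (x=43, y=148, w=150, h=88)
violated soft preferences: 18

1. banner.x = 43  [card.left = banner.left]
2. banner.w = 150  [card.w = banner.w]
3. banner.y = 148  [banner.top = card.bottom + 8]
4. banner.h = 88  [banner.h = 88]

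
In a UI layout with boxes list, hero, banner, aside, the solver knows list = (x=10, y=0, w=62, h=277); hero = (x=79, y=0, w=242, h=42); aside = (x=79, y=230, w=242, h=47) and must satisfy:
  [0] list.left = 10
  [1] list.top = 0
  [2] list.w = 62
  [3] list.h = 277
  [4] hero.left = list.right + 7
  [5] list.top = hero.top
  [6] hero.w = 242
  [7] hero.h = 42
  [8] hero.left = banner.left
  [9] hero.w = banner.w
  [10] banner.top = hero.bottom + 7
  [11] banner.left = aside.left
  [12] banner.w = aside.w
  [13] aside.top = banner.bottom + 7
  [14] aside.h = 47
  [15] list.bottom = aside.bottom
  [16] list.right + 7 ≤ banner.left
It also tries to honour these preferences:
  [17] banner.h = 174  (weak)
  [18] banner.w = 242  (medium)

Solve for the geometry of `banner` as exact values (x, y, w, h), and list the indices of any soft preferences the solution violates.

banner = (x=79, y=49, w=242, h=174)
violated soft preferences: none

1. banner.x = 79  [hero.left = banner.left]
2. banner.w = 242  [hero.w = banner.w]
3. banner.y = 49  [banner.top = hero.bottom + 7]
4. banner.h = 174  [aside.top = banner.bottom + 7]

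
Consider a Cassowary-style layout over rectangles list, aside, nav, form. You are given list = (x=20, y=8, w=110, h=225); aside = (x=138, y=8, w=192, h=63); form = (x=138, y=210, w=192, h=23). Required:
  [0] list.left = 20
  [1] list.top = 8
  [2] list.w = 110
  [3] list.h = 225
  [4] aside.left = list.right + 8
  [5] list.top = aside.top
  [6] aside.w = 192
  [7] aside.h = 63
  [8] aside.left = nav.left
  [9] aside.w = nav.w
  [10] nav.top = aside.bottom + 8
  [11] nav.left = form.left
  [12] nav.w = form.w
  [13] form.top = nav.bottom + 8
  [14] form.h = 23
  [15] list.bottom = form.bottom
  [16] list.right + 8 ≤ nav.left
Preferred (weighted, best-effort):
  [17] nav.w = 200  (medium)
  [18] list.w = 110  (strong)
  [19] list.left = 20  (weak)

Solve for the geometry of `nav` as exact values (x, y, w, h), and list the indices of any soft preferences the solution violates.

nav = (x=138, y=79, w=192, h=123)
violated soft preferences: 17

1. nav.x = 138  [aside.left = nav.left]
2. nav.w = 192  [aside.w = nav.w]
3. nav.y = 79  [nav.top = aside.bottom + 8]
4. nav.h = 123  [form.top = nav.bottom + 8]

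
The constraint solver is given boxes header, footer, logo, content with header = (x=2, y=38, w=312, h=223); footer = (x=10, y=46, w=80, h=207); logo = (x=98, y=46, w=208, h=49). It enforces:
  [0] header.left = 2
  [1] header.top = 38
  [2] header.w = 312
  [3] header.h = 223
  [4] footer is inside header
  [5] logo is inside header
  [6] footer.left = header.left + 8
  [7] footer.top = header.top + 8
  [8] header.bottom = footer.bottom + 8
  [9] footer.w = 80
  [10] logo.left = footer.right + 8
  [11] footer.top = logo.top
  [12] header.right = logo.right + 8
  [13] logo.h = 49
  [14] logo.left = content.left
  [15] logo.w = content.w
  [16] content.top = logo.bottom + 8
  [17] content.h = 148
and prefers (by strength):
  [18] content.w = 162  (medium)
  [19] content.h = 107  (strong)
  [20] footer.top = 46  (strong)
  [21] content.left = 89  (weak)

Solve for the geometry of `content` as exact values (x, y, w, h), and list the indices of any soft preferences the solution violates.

content = (x=98, y=103, w=208, h=148)
violated soft preferences: 18, 19, 21

1. content.x = 98  [logo.left = content.left]
2. content.w = 208  [logo.w = content.w]
3. content.y = 103  [content.top = logo.bottom + 8]
4. content.h = 148  [content.h = 148]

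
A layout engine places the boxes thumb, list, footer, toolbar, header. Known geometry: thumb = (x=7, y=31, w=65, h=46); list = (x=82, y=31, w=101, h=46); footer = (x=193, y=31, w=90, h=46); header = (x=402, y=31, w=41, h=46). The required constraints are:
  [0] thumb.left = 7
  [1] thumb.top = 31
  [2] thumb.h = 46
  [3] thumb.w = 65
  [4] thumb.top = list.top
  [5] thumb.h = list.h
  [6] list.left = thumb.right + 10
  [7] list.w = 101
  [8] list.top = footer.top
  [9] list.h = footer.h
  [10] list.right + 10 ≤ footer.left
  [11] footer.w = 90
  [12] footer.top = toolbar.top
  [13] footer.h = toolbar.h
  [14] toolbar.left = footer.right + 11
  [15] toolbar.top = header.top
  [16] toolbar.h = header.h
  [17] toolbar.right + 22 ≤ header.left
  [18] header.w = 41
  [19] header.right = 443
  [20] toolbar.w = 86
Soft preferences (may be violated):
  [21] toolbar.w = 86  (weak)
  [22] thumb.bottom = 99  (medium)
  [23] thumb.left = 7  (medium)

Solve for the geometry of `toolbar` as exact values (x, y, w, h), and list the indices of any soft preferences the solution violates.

1. toolbar.y = 31  [footer.top = toolbar.top]
2. toolbar.h = 46  [footer.h = toolbar.h]
3. toolbar.x = 294  [toolbar.left = footer.right + 11]
4. toolbar.w = 86  [toolbar.w = 86]

toolbar = (x=294, y=31, w=86, h=46)
violated soft preferences: 22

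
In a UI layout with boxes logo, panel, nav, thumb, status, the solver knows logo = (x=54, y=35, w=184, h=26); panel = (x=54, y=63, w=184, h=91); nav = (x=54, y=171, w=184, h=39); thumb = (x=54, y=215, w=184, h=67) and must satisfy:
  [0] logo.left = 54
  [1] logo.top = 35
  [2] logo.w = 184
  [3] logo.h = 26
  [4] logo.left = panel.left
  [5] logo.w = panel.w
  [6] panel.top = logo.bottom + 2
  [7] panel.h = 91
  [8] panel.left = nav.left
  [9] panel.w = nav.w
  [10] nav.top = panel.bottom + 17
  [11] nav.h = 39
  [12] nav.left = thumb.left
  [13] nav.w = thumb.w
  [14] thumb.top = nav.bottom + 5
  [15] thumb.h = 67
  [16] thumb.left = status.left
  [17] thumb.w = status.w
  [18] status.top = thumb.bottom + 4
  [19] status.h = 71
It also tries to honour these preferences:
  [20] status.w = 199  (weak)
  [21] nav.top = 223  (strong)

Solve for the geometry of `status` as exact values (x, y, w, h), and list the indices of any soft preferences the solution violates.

status = (x=54, y=286, w=184, h=71)
violated soft preferences: 20, 21

1. status.x = 54  [thumb.left = status.left]
2. status.w = 184  [thumb.w = status.w]
3. status.y = 286  [status.top = thumb.bottom + 4]
4. status.h = 71  [status.h = 71]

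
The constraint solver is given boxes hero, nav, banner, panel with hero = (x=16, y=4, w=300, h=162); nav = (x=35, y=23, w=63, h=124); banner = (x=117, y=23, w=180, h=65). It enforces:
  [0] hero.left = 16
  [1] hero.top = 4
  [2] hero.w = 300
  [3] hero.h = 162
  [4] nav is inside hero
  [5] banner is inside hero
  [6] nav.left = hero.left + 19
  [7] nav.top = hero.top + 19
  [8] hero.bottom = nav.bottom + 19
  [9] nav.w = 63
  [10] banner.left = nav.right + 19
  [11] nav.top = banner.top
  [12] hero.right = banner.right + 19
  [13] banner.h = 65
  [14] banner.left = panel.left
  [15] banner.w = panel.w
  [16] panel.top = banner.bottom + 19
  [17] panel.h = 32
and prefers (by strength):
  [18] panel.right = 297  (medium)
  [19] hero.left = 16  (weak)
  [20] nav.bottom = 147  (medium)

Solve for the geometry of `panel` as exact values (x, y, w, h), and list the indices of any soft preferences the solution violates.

panel = (x=117, y=107, w=180, h=32)
violated soft preferences: none

1. panel.x = 117  [banner.left = panel.left]
2. panel.w = 180  [banner.w = panel.w]
3. panel.y = 107  [panel.top = banner.bottom + 19]
4. panel.h = 32  [panel.h = 32]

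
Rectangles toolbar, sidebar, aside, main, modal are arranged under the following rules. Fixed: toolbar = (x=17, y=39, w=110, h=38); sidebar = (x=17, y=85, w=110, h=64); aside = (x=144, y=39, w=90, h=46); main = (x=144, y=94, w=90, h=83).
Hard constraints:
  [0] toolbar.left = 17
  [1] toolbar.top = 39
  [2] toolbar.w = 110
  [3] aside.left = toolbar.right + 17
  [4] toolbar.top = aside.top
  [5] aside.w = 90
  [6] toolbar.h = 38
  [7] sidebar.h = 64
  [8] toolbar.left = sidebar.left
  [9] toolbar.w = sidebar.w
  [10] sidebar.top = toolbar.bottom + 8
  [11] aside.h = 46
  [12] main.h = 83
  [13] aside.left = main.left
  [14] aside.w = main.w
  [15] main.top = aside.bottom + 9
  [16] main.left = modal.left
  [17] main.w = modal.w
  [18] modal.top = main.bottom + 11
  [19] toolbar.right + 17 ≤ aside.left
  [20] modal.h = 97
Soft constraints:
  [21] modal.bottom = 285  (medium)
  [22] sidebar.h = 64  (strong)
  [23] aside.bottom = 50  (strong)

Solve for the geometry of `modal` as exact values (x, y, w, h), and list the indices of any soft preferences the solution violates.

modal = (x=144, y=188, w=90, h=97)
violated soft preferences: 23

1. modal.x = 144  [main.left = modal.left]
2. modal.w = 90  [main.w = modal.w]
3. modal.y = 188  [modal.top = main.bottom + 11]
4. modal.h = 97  [modal.h = 97]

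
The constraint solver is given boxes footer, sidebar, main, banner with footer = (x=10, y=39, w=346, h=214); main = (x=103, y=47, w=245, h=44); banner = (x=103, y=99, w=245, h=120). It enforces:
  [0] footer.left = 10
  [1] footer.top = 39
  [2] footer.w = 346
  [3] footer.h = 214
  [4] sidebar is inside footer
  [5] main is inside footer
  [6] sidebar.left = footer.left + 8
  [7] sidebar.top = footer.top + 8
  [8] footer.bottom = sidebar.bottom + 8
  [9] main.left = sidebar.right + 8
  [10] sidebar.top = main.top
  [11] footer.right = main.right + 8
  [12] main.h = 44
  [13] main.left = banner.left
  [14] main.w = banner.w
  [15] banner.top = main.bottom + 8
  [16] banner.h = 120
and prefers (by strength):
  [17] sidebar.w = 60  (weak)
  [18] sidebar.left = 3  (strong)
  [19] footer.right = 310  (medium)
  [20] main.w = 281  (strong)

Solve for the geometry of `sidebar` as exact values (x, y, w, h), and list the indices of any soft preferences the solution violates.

sidebar = (x=18, y=47, w=77, h=198)
violated soft preferences: 17, 18, 19, 20

1. sidebar.x = 18  [sidebar.left = footer.left + 8]
2. sidebar.y = 47  [sidebar.top = footer.top + 8]
3. sidebar.h = 198  [footer.bottom = sidebar.bottom + 8]
4. sidebar.w = 77  [main.left = sidebar.right + 8]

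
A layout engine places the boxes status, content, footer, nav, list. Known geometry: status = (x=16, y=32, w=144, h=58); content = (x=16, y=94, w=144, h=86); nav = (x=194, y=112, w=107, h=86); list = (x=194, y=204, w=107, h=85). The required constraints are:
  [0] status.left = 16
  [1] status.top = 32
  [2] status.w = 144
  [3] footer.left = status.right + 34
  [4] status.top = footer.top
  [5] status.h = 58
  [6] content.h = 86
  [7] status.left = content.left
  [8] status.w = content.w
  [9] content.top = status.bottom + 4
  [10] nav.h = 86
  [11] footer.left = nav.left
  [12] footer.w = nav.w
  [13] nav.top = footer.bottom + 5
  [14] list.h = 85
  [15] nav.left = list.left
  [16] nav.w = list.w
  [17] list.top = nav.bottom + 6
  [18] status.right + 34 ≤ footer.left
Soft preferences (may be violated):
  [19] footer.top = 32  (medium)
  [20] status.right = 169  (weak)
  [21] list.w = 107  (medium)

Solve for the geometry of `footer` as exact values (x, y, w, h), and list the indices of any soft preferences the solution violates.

footer = (x=194, y=32, w=107, h=75)
violated soft preferences: 20

1. footer.x = 194  [footer.left = status.right + 34]
2. footer.y = 32  [status.top = footer.top]
3. footer.w = 107  [footer.w = nav.w]
4. footer.h = 75  [nav.top = footer.bottom + 5]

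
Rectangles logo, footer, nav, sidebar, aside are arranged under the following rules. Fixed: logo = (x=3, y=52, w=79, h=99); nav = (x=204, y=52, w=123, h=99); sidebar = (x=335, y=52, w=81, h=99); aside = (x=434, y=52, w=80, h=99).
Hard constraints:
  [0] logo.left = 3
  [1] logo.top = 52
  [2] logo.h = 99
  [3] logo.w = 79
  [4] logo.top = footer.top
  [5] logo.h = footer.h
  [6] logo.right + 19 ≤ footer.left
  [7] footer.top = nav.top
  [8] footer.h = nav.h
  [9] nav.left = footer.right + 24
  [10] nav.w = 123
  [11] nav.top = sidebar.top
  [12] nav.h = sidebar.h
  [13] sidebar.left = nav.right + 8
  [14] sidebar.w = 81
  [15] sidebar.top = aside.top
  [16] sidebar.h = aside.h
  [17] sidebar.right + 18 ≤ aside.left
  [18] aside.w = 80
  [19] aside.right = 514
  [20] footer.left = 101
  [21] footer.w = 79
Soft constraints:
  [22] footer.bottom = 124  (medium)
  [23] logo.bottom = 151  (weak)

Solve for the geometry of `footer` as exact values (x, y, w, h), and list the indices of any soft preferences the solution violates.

1. footer.y = 52  [logo.top = footer.top]
2. footer.h = 99  [logo.h = footer.h]
3. footer.x = 101  [footer.left = 101]
4. footer.w = 79  [footer.w = 79]

footer = (x=101, y=52, w=79, h=99)
violated soft preferences: 22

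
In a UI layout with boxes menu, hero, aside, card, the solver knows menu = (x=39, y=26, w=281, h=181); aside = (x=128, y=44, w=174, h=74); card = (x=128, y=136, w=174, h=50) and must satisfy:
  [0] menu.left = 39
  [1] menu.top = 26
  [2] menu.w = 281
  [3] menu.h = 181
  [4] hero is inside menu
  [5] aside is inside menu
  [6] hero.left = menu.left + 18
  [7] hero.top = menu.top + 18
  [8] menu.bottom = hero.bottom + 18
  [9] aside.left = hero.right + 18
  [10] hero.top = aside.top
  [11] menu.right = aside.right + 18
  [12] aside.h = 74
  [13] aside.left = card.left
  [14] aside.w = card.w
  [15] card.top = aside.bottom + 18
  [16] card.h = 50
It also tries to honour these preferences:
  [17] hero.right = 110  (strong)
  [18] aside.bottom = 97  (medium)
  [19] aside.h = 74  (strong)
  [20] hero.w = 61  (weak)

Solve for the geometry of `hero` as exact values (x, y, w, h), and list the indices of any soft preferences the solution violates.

1. hero.x = 57  [hero.left = menu.left + 18]
2. hero.y = 44  [hero.top = menu.top + 18]
3. hero.h = 145  [menu.bottom = hero.bottom + 18]
4. hero.w = 53  [aside.left = hero.right + 18]

hero = (x=57, y=44, w=53, h=145)
violated soft preferences: 18, 20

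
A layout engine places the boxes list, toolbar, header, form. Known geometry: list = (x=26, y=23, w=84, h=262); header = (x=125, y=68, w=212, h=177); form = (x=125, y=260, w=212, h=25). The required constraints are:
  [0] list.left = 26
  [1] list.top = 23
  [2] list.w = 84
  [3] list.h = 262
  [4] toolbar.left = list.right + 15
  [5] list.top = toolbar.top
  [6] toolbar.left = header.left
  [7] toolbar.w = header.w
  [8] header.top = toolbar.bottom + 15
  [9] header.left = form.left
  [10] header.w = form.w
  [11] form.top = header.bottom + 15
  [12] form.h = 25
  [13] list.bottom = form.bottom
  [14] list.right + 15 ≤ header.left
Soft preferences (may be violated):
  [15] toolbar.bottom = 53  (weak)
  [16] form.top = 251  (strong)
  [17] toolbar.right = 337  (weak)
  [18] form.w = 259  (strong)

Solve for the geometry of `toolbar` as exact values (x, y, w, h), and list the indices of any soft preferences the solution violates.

1. toolbar.x = 125  [toolbar.left = list.right + 15]
2. toolbar.y = 23  [list.top = toolbar.top]
3. toolbar.w = 212  [toolbar.w = header.w]
4. toolbar.h = 30  [header.top = toolbar.bottom + 15]

toolbar = (x=125, y=23, w=212, h=30)
violated soft preferences: 16, 18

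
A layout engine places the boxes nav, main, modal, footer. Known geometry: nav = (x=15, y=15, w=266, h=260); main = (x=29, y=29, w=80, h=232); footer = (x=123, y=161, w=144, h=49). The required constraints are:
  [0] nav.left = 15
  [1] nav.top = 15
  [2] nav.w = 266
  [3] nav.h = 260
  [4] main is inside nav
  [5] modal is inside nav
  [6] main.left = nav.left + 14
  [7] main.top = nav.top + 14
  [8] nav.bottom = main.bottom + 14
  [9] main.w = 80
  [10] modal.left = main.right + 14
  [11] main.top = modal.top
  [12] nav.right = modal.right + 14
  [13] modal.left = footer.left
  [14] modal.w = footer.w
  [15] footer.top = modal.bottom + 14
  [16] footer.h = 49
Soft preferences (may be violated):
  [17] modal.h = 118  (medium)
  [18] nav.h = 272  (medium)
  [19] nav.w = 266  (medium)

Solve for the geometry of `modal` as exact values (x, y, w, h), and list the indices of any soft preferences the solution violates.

modal = (x=123, y=29, w=144, h=118)
violated soft preferences: 18

1. modal.x = 123  [modal.left = main.right + 14]
2. modal.y = 29  [main.top = modal.top]
3. modal.w = 144  [nav.right = modal.right + 14]
4. modal.h = 118  [footer.top = modal.bottom + 14]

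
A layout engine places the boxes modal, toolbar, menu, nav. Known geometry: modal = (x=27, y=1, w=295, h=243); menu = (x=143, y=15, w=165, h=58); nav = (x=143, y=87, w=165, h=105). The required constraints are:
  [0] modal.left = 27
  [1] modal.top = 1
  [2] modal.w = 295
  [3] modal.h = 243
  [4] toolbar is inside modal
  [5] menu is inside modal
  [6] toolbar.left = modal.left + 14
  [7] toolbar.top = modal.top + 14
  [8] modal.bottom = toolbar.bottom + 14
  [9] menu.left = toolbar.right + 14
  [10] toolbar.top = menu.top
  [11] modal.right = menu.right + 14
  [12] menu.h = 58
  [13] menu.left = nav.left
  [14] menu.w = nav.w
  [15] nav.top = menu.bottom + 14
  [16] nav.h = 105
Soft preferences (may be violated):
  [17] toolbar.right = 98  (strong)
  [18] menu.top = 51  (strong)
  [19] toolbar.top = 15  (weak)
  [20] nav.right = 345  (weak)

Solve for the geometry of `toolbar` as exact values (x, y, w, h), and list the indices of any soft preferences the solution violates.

toolbar = (x=41, y=15, w=88, h=215)
violated soft preferences: 17, 18, 20

1. toolbar.x = 41  [toolbar.left = modal.left + 14]
2. toolbar.y = 15  [toolbar.top = modal.top + 14]
3. toolbar.h = 215  [modal.bottom = toolbar.bottom + 14]
4. toolbar.w = 88  [menu.left = toolbar.right + 14]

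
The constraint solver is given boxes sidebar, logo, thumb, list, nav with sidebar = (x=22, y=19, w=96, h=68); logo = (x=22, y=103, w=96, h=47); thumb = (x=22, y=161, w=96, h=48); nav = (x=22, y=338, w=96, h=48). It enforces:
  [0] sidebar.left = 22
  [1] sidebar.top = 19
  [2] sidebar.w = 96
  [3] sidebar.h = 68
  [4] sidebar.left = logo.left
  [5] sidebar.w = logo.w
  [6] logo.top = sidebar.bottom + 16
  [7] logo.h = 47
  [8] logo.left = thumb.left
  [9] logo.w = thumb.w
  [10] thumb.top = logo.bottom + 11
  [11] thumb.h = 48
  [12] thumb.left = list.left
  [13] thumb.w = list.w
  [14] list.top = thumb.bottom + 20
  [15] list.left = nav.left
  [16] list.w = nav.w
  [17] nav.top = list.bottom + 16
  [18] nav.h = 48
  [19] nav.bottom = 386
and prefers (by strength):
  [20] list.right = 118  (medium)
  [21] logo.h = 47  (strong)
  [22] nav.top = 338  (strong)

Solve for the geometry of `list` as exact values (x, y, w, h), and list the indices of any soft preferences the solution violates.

1. list.x = 22  [thumb.left = list.left]
2. list.w = 96  [thumb.w = list.w]
3. list.y = 229  [list.top = thumb.bottom + 20]
4. list.h = 93  [nav.top = list.bottom + 16]

list = (x=22, y=229, w=96, h=93)
violated soft preferences: none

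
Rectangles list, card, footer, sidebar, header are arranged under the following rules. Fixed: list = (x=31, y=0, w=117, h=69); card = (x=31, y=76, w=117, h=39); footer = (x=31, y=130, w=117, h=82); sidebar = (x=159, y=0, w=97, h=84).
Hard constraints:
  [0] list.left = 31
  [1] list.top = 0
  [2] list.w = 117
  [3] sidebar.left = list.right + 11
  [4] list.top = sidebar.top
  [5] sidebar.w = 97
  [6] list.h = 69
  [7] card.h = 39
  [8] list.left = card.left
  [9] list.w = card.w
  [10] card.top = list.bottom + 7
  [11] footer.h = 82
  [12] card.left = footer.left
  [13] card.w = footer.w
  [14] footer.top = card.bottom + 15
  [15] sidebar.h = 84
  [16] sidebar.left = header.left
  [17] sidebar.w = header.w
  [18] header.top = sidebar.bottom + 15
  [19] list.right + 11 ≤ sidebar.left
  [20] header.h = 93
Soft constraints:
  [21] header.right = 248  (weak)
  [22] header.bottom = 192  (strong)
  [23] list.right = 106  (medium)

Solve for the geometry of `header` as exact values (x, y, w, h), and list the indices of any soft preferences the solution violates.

header = (x=159, y=99, w=97, h=93)
violated soft preferences: 21, 23

1. header.x = 159  [sidebar.left = header.left]
2. header.w = 97  [sidebar.w = header.w]
3. header.y = 99  [header.top = sidebar.bottom + 15]
4. header.h = 93  [header.h = 93]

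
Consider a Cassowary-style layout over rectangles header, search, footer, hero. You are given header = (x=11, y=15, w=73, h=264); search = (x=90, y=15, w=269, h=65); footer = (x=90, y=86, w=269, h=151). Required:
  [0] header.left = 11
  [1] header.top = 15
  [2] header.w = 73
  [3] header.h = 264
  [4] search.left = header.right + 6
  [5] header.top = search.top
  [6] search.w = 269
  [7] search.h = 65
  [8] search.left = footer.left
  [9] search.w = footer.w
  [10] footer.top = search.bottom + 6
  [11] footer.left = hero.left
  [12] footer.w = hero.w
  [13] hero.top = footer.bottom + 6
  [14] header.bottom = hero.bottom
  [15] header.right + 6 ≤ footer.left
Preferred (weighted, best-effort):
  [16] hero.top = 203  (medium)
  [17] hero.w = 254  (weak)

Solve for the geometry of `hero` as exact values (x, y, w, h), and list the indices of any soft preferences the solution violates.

1. hero.x = 90  [footer.left = hero.left]
2. hero.w = 269  [footer.w = hero.w]
3. hero.y = 243  [hero.top = footer.bottom + 6]
4. hero.h = 36  [header.bottom = hero.bottom]

hero = (x=90, y=243, w=269, h=36)
violated soft preferences: 16, 17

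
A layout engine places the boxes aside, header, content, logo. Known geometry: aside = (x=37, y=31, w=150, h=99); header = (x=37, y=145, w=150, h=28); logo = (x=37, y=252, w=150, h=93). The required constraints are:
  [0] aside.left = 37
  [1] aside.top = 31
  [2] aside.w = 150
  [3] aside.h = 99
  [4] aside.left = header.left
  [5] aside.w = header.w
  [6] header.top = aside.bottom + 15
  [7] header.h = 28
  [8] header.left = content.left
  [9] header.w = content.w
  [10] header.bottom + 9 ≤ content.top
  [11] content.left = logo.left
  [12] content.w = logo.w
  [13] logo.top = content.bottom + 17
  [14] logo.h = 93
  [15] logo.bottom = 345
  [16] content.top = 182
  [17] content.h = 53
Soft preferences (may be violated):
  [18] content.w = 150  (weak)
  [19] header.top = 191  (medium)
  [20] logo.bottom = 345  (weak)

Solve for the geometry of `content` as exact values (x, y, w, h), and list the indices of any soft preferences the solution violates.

content = (x=37, y=182, w=150, h=53)
violated soft preferences: 19

1. content.x = 37  [header.left = content.left]
2. content.w = 150  [header.w = content.w]
3. content.y = 182  [content.top = 182]
4. content.h = 53  [content.h = 53]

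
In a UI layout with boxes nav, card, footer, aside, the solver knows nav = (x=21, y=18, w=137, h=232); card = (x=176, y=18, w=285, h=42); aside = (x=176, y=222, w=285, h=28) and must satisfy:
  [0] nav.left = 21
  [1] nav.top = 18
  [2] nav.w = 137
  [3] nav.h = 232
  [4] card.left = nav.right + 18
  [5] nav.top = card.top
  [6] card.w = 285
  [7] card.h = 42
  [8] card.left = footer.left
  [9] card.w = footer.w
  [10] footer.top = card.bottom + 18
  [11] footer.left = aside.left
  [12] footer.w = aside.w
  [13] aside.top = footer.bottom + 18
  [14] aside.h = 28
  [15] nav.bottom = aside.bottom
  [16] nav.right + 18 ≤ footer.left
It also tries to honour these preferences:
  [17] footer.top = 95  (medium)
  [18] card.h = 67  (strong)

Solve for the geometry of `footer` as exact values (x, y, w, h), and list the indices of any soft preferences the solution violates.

1. footer.x = 176  [card.left = footer.left]
2. footer.w = 285  [card.w = footer.w]
3. footer.y = 78  [footer.top = card.bottom + 18]
4. footer.h = 126  [aside.top = footer.bottom + 18]

footer = (x=176, y=78, w=285, h=126)
violated soft preferences: 17, 18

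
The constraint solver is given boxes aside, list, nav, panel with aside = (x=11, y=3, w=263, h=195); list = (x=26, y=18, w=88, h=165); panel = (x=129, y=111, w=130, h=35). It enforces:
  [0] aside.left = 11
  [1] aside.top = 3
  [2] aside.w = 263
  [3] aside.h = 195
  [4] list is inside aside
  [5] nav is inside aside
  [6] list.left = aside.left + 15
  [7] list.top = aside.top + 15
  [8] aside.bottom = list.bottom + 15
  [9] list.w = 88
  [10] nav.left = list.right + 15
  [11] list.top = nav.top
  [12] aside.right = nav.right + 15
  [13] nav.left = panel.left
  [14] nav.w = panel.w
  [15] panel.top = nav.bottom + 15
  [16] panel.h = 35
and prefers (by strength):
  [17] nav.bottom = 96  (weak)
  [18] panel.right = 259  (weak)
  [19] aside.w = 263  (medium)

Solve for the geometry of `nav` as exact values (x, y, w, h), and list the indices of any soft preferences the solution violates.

1. nav.x = 129  [nav.left = list.right + 15]
2. nav.y = 18  [list.top = nav.top]
3. nav.w = 130  [aside.right = nav.right + 15]
4. nav.h = 78  [panel.top = nav.bottom + 15]

nav = (x=129, y=18, w=130, h=78)
violated soft preferences: none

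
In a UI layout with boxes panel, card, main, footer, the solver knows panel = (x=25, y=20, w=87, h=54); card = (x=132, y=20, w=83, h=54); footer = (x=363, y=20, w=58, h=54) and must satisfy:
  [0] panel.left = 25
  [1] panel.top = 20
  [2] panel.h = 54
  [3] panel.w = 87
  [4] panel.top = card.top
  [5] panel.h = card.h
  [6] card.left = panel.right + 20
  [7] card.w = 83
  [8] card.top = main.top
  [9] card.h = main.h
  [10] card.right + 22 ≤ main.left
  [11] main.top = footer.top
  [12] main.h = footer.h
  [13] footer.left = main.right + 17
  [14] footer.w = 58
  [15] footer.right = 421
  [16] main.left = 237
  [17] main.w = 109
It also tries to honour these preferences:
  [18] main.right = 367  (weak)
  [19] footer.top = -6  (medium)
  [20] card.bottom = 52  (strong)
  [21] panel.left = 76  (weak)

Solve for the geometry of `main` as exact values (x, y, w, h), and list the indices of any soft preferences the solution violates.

1. main.y = 20  [card.top = main.top]
2. main.h = 54  [card.h = main.h]
3. main.x = 237  [main.left = 237]
4. main.w = 109  [main.w = 109]

main = (x=237, y=20, w=109, h=54)
violated soft preferences: 18, 19, 20, 21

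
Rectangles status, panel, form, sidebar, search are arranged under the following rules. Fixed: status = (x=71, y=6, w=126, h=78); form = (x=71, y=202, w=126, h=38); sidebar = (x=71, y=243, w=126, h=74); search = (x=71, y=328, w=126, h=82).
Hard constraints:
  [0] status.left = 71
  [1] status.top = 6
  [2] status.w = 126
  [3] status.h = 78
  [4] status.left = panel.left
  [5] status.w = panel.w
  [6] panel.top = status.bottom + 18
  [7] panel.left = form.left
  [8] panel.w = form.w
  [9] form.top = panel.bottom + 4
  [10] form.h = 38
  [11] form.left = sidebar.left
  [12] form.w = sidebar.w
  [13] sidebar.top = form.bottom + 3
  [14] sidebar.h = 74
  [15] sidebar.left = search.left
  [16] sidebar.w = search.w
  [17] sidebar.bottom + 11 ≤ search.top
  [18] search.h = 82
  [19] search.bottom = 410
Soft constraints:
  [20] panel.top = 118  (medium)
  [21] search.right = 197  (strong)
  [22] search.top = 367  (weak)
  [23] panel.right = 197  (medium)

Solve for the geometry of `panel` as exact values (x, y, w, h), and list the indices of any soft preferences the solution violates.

1. panel.x = 71  [status.left = panel.left]
2. panel.w = 126  [status.w = panel.w]
3. panel.y = 102  [panel.top = status.bottom + 18]
4. panel.h = 96  [form.top = panel.bottom + 4]

panel = (x=71, y=102, w=126, h=96)
violated soft preferences: 20, 22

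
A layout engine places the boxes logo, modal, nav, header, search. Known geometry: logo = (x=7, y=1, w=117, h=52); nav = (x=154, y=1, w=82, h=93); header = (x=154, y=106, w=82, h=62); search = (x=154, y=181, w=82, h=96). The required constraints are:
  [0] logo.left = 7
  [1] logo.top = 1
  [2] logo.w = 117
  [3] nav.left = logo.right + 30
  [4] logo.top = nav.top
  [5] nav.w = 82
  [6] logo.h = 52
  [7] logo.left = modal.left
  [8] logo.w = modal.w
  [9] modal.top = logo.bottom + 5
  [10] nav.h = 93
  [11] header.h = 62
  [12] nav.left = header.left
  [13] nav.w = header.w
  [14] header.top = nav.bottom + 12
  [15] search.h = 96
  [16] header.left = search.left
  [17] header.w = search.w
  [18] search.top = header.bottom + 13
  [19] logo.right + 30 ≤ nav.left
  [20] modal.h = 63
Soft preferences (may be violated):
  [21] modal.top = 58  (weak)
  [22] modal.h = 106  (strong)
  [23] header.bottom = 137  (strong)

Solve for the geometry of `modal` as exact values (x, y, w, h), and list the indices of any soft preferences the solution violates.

modal = (x=7, y=58, w=117, h=63)
violated soft preferences: 22, 23

1. modal.x = 7  [logo.left = modal.left]
2. modal.w = 117  [logo.w = modal.w]
3. modal.y = 58  [modal.top = logo.bottom + 5]
4. modal.h = 63  [modal.h = 63]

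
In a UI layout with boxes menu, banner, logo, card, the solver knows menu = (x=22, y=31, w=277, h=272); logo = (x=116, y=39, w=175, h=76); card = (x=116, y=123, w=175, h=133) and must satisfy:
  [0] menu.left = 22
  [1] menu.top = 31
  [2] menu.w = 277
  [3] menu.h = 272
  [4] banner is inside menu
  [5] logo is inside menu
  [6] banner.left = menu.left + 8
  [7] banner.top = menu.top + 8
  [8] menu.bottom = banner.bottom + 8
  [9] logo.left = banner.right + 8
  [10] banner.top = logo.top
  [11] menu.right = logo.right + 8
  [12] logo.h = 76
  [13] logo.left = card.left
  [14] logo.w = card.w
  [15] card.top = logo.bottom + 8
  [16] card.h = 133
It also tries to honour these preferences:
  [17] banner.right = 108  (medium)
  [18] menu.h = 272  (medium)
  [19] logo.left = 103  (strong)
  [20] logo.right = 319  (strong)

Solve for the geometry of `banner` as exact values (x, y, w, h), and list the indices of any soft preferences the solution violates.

banner = (x=30, y=39, w=78, h=256)
violated soft preferences: 19, 20

1. banner.x = 30  [banner.left = menu.left + 8]
2. banner.y = 39  [banner.top = menu.top + 8]
3. banner.h = 256  [menu.bottom = banner.bottom + 8]
4. banner.w = 78  [logo.left = banner.right + 8]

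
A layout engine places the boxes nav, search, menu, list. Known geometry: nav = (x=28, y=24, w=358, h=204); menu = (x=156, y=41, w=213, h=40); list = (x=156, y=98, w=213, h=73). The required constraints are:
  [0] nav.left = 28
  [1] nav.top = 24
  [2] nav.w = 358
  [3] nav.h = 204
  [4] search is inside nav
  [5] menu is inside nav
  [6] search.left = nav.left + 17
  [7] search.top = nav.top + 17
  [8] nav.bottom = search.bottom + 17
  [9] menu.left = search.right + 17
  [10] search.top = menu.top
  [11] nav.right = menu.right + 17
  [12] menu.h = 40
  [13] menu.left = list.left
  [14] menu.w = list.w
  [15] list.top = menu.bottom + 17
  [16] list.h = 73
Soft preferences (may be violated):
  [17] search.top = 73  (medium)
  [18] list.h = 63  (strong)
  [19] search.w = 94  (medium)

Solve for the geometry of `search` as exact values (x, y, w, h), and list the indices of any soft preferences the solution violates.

1. search.x = 45  [search.left = nav.left + 17]
2. search.y = 41  [search.top = nav.top + 17]
3. search.h = 170  [nav.bottom = search.bottom + 17]
4. search.w = 94  [menu.left = search.right + 17]

search = (x=45, y=41, w=94, h=170)
violated soft preferences: 17, 18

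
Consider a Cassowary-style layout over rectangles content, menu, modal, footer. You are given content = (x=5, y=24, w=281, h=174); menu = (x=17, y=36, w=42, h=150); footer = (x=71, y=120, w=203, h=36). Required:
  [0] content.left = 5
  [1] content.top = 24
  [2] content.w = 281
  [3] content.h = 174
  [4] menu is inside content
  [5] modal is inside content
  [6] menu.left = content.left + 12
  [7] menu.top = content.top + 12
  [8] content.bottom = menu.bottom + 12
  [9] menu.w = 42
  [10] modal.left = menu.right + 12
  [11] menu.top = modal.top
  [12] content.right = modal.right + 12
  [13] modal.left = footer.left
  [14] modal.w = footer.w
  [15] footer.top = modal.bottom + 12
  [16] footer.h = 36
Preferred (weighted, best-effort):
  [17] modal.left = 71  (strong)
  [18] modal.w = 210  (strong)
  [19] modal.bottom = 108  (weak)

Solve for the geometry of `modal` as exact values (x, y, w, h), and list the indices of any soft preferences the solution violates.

1. modal.x = 71  [modal.left = menu.right + 12]
2. modal.y = 36  [menu.top = modal.top]
3. modal.w = 203  [content.right = modal.right + 12]
4. modal.h = 72  [footer.top = modal.bottom + 12]

modal = (x=71, y=36, w=203, h=72)
violated soft preferences: 18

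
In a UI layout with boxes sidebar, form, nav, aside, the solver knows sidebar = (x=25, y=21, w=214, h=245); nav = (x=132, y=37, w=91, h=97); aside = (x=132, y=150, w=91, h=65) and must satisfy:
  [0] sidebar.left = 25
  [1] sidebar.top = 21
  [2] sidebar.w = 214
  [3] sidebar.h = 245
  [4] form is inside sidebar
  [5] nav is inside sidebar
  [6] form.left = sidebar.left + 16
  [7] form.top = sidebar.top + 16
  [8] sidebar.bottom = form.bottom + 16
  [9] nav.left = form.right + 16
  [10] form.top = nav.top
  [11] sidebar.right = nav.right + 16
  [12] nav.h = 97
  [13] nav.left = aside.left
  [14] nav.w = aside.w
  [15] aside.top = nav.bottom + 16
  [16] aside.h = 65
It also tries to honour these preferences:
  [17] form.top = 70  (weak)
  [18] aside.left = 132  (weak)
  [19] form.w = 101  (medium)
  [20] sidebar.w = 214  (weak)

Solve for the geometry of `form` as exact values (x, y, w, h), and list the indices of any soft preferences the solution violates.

1. form.x = 41  [form.left = sidebar.left + 16]
2. form.y = 37  [form.top = sidebar.top + 16]
3. form.h = 213  [sidebar.bottom = form.bottom + 16]
4. form.w = 75  [nav.left = form.right + 16]

form = (x=41, y=37, w=75, h=213)
violated soft preferences: 17, 19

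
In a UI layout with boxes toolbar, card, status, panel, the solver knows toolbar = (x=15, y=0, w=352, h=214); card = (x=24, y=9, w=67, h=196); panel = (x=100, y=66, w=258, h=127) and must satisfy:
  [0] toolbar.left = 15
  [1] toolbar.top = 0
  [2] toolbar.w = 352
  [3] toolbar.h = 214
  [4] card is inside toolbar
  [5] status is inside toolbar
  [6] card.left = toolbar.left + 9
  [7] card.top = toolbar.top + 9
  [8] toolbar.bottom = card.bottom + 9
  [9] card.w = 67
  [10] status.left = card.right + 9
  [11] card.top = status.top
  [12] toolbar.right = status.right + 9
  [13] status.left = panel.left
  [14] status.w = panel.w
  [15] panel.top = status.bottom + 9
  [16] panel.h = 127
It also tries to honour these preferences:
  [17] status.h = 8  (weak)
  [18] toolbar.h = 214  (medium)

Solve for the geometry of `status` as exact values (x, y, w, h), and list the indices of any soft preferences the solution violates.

1. status.x = 100  [status.left = card.right + 9]
2. status.y = 9  [card.top = status.top]
3. status.w = 258  [toolbar.right = status.right + 9]
4. status.h = 48  [panel.top = status.bottom + 9]

status = (x=100, y=9, w=258, h=48)
violated soft preferences: 17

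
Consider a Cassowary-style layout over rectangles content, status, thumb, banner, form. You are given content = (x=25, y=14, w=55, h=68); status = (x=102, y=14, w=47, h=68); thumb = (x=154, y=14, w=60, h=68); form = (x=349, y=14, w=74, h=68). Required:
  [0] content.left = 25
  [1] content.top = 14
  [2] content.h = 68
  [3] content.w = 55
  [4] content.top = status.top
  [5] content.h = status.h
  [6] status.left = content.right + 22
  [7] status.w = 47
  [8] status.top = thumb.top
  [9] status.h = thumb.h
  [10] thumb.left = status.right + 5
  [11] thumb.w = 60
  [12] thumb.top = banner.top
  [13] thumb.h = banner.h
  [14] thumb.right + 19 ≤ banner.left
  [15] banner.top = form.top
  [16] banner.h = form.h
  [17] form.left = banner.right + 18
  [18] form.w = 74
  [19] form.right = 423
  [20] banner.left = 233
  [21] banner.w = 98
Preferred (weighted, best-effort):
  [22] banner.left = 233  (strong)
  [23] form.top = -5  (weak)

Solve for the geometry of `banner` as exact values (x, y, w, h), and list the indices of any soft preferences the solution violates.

1. banner.y = 14  [thumb.top = banner.top]
2. banner.h = 68  [thumb.h = banner.h]
3. banner.x = 233  [banner.left = 233]
4. banner.w = 98  [banner.w = 98]

banner = (x=233, y=14, w=98, h=68)
violated soft preferences: 23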